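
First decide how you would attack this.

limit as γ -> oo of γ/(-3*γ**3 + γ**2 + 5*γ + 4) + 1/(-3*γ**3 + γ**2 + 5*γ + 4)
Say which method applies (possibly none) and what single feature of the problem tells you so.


Technique: dominant-term comparison — at large γ only the top-degree terms survive; compare the leading terms and the limit falls out. As a single quotient, the ∞/∞ shape would yield to repeated differentiation as well — the growth comparison gets there in one look.


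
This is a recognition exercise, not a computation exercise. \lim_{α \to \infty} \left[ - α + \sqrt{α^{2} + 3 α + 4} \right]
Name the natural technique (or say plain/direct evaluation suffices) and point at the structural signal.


Best approach: conjugate multiplication — two divergent pieces with a minus sign between them and a radical in the mix: rationalize \sqrt{α^{2} + 3 α + 4} - α before any limit law applies.


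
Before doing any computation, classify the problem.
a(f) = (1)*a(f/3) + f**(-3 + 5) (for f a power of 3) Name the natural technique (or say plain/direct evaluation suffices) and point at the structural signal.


Verdict: the master substitution — the argument f/3 divides the index by 3; the standard f = 3^m substitution converts it to a constant-shift recurrence.


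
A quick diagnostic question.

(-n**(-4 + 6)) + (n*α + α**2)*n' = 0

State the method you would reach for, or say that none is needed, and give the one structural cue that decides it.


Verdict: the homogeneous substitution — the slope's numerator and denominator share total degree; set v = n/α and the equation drops to separable form. A Bernoulli substitution after rearrangement (possibly exchanging dependent and independent variable) is a fair alternative; the homogeneous route works on the equation as it stands.


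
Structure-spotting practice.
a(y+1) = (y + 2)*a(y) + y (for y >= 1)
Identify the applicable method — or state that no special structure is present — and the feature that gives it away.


Best approach: a summation factor — one step of memory with a weight y + 2 that changes as the index grows — the summation-factor construction is built for this.


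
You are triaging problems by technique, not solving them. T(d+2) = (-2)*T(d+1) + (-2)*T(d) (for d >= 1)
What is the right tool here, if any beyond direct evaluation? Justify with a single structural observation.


Method: the characteristic-root method — the recurrence is linear and homogeneous with constant coefficients, so the ansatz r^d turns it into a polynomial equation for r.


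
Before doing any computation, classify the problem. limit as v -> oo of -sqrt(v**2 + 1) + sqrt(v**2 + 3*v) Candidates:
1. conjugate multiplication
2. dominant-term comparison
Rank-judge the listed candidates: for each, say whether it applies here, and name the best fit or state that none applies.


Method: conjugate multiplication — divergence minus divergence hides a finite answer — expose it by pairing sqrt(v**2 + 3*v) - sqrt(v**2 + 1) with its conjugate.
- conjugate multiplication — applicable, and directly so.
- dominant-term comparison — this limit is not decided by comparing leading-term growth at infinity.


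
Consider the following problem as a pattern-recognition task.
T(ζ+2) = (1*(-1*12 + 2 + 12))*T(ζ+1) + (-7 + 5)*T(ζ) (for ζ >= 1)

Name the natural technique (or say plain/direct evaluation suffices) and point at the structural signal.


Technique: the characteristic-root method — the recurrence is linear and homogeneous with constant coefficients, so the ansatz r^ζ turns it into a polynomial equation for r.


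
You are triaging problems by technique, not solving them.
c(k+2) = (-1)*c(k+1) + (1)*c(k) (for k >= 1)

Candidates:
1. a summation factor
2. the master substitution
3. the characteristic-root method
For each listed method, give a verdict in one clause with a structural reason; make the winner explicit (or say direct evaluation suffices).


Diagnosis: the characteristic-root method — because shifting k leaves the equation's coefficients unchanged, exponential trials reduce it to algebra.
- a summation factor — the recurrence reaches back more than one step, outside the first-order family a summation factor normalizes.
- the master substitution: the recursion steps by a constant offset, so exponential reindexing is pointless.
- the characteristic-root method — applicable, and directly so.


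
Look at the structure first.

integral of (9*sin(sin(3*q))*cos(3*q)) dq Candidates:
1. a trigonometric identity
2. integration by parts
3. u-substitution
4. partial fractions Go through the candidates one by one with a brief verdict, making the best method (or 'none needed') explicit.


Verdict: u-substitution — everything non-trivial happens through the inner expression sin(3*q), and its derivative accounts for the remaining factor up to a constant, so set u = sin(3*q).
- a trigonometric identity — there is no trigonometric structure whose rewriting would simplify the integrand.
- integration by parts: the integrand does not split as a nonconstant polynomial times an exp, sine, cosine of a linear argument, or logarithm — no polynomial-kernel parts product to differentiate one side of.
- u-substitution — applies; the problem has the shape this method handles.
- partial fractions — the expression is not a ratio of polynomials that decomposes further.


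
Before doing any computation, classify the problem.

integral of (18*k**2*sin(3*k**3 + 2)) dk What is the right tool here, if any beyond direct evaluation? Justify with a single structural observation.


Verdict: u-substitution — structure check: outer function, inner expression 3*k**3 + 2, inner derivative as a factor — the classic u = 3*k**3 + 2 pattern.


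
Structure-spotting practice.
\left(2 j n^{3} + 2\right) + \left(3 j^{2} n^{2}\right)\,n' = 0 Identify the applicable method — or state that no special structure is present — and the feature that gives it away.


Verdict: the exact-equation method — because the two cross partials coincide, the form is conservative as written — recover its potential in (j, n).


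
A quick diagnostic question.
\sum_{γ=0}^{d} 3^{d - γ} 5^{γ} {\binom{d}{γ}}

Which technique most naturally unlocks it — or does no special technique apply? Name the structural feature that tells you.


Diagnosis: the binomial theorem — {\binom{d}{γ}} weighting matched powers of 5 and 3 is the expanded form of (5 + 3)^d — fold it back up.


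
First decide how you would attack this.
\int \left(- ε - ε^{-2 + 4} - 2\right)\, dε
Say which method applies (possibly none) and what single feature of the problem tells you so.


Technique: no special technique — every term is a constant multiple of a power of ε; term-wise power-rule integration needs no preliminary transformation.


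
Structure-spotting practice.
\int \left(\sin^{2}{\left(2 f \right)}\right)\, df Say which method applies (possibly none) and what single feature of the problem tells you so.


Technique: a trigonometric identity — \sin^{2}{\left(2 f \right)} is an even power — the power-reduction identity rewrites it into first-degree cosines.


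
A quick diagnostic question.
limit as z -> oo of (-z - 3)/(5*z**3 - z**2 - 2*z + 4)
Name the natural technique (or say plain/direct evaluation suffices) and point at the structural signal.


Diagnosis: dominant-term comparison — divide through by the highest power of z; every lower-order term dies and the dominant terms decide the limit. Viewed as a single quotient this is an ∞/∞ form — an at-infinity application of l'Hôpital's rule would also resolve it; comparing leading growth reads the answer without differentiating.


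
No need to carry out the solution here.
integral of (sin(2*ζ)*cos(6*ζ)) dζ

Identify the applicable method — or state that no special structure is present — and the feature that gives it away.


Method: a trigonometric identity — sin(2*ζ)*cos(6*ζ) mixes two frequencies; the product-to-sum identity splits it into single-frequency sinusoids.


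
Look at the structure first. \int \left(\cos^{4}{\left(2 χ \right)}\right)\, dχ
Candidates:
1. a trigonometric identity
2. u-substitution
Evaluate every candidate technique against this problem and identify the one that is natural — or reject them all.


Method: a trigonometric identity — \cos^{4}{\left(2 χ \right)} calls for power reduction: rewrite via double angles before any antiderivative is attempted.
- a trigonometric identity — applicable, and directly so.
- u-substitution — no subexpression of the integrand pairs with its own derivative as a factor — individual terms may offer their own substitutions, but any change of variable covering the whole integral would have to be constructed from outside the expression.


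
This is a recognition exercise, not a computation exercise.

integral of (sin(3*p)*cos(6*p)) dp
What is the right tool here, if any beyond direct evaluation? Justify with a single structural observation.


Method: a trigonometric identity — the product sin(3*p)*cos(6*p) converts to a sum of single-frequency sinusoids via the product-to-sum identity.


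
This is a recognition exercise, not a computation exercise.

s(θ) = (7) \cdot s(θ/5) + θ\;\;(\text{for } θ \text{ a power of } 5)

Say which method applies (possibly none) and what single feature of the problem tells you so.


Diagnosis: the master substitution — the argument shrinks by the factor 5, so measure the index on a logarithmic scale and the recursion becomes a shift.


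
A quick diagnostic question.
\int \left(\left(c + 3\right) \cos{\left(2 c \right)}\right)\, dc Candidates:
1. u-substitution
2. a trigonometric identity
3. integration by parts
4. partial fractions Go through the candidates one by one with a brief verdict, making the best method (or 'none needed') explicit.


Technique: integration by parts — c + 3 dies after finitely many derivatives while \cos{\left(2 c \right)} cycles under integration — the tabular/parts setup.
- u-substitution — no subexpression of the integrand pairs with its own derivative as a factor — individual terms may offer their own substitutions, but any change of variable covering the whole integral would have to be constructed from outside the expression.
- a trigonometric identity: there is no trigonometric structure whose rewriting would simplify the integrand.
- integration by parts: applies; the problem has the shape this method handles.
- partial fractions: there is no rational-function structure to decompose.


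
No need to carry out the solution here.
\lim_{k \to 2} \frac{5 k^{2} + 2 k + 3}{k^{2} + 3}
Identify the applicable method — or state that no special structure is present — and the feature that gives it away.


Method: no special technique — no denominator vanishes and nothing blows up at 2: direct substitution is the whole computation.


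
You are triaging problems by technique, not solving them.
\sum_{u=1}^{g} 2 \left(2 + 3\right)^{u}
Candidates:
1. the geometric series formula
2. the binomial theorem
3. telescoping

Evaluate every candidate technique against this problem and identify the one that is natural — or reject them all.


Technique: the geometric series formula — consecutive terms stand in a fixed index-free ratio — the geometric sum formula closes it.
- the geometric series formula: applicable, and directly so.
- the binomial theorem: no binomial coefficients pair with matched powers.
- telescoping — computed from the summand as displayed, the partial sums build up without the pairwise collapse telescoping exploits.


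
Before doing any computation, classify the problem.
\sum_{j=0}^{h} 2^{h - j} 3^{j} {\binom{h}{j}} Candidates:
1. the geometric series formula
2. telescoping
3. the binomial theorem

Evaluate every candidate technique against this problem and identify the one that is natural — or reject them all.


Verdict: the binomial theorem — terms weighting {\binom{h}{j}} against matched powers of 3 and 2 reassemble into (3 + 2)^h by the binomial theorem.
- the geometric series formula — the term-to-term ratio drifts with the index — the one thing the geometric formula cannot absorb.
- telescoping — in the displayed form, no term reappears at a neighboring index to cancel against.
- the binomial theorem — yes, a natural case for it.


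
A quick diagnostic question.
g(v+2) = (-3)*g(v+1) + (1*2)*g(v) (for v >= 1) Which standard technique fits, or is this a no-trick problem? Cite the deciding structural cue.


Method: the characteristic-root method — shift-invariance with fixed coefficients calls for exponential trials; the characteristic polynomial finds every r^v.


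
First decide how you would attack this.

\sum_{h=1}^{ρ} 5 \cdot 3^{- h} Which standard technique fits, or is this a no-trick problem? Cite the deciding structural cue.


Diagnosis: the geometric series formula — consecutive terms stand in a fixed index-free ratio — the geometric sum formula closes it.


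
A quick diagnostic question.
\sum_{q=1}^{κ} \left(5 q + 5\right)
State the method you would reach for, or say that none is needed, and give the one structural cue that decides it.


Diagnosis: no special technique — constant-multiple powers of q with no cancellation partners and no common ratio — use the standard power-sum formulas.


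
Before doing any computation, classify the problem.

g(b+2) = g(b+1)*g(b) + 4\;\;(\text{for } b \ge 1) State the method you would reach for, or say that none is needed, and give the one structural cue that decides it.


Method: no special technique — no ansatz, no master substitution, no summation factor survives the nonlinearity here.


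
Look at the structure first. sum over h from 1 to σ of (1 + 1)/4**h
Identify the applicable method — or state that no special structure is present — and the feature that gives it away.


Technique: the geometric series formula — consecutive terms stand in a fixed index-free ratio — the geometric sum formula closes it.


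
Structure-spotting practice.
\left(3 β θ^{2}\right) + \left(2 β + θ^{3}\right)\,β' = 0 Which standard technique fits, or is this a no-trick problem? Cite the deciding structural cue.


Technique: the exact-equation method — equality of cross partials is the green light — assemble the potential function term by term.


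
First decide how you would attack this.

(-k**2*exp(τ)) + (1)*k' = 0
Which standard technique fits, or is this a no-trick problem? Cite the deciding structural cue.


Verdict: separation of variables — the slope splits multiplicatively: exp(τ) carrying all τ-dependence times k**2 carrying all k-dependence — separate and integrate.


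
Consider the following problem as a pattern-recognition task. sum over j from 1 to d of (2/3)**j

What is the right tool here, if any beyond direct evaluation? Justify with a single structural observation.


Technique: the geometric series formula — the ratio of consecutive terms is the constant 2/3, independent of the index — a geometric sum.


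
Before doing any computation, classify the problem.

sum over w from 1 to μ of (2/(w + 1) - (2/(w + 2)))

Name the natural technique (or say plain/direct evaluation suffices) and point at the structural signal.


Verdict: telescoping — difference-of-shifts structure (each term adds 2/(w + 1), then subtracts its one-index-advanced value, which the following term adds back) leaves only the first and last pieces standing.


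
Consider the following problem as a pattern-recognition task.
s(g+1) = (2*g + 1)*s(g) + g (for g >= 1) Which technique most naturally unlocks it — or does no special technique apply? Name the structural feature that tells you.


Method: a summation factor — one-term recursion with variable weight 2*g + 1 is solved by product normalization, not by root-finding.


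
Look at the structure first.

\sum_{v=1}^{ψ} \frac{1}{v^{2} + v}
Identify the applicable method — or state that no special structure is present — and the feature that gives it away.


Verdict: telescoping — poles of \frac{1}{v^{2} + v} differ by an integer, the telltale of a telescoping partial-fraction sum.


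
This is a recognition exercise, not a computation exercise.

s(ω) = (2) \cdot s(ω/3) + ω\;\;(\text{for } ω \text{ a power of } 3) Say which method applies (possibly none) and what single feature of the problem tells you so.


Verdict: the master substitution — the argument contracts 3-fold per step: reindex ω exponentially and solve the linear recurrence in the new index.


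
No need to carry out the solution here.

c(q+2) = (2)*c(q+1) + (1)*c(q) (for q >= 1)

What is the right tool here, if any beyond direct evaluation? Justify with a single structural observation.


Method: the characteristic-root method — because shifting q leaves the equation's coefficients unchanged, exponential trials reduce it to algebra.


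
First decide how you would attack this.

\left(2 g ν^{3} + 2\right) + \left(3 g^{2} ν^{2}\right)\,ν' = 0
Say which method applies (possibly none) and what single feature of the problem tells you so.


Technique: the exact-equation method — because the two cross partials coincide, the form is conservative as written — recover its potential in (g, ν).


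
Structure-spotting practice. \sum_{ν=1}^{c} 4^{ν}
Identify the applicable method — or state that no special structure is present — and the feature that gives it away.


Technique: the geometric series formula — each term is 4 times the previous one, so the geometric-series formula applies directly.


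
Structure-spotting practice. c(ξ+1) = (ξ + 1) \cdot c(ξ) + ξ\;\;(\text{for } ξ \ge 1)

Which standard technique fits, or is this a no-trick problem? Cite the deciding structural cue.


Verdict: a summation factor — first-order, linear, moving coefficient ξ + 1: the discrete analogue of an integrating factor handles it.


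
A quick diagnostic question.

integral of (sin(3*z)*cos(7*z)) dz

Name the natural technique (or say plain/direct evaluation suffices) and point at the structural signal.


Technique: a trigonometric identity — distinct frequencies under one product (sin(3*z)*cos(7*z)): the product-to-sum identity is the systematic route to an integrable form.


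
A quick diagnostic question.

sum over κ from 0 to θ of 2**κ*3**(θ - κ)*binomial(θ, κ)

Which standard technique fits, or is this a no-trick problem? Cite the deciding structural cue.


Method: the binomial theorem — terms weighting binomial(θ, κ) against matched powers of 2 and 3 reassemble into (2 + 3)^θ by the binomial theorem.


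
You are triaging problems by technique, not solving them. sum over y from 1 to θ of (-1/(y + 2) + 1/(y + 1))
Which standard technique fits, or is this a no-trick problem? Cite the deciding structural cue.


Best approach: telescoping — the summand is built as 1/(y + 1) minus its own successor — adjacent terms annihilate down the line.


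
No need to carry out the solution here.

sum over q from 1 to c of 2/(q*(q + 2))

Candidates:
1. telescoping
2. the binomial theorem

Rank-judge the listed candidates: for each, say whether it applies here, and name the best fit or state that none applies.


Technique: telescoping — 2/(q*(q + 2)) is a collapsed telescope: expand it into simple fractions to see the cancellation.
- telescoping — applicable, and directly so.
- the binomial theorem: the terms do not reassemble into a binomial power.


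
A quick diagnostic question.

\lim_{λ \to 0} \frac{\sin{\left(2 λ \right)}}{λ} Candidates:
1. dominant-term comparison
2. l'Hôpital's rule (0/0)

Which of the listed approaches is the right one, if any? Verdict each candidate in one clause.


Verdict: l'Hôpital's rule (0/0) — plug in 0: top and bottom both hit zero, so differentiate each and retry. Expanding numerator and denominator to first order gives the same value — the rule automates exactly that.
- dominant-term comparison: no dominant-degree comparison decides it.
- l'Hôpital's rule (0/0) — yes, a natural case for it.


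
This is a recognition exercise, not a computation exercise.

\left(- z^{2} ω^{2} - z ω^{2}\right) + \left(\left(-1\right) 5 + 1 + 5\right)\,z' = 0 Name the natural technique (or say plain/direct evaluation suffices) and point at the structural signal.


Method: separation of variables — solved for the derivative, the right side splits multiplicatively into a function of each variable alone — divide and integrate each side. Rearranged, this also fits the Bernoulli template directly; separation reads the product structure as given.


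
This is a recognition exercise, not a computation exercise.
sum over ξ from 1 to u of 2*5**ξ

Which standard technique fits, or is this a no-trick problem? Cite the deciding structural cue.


Best approach: the geometric series formula — term-over-term division gives 5 every time — index-free ratio, geometric sum formula applies.


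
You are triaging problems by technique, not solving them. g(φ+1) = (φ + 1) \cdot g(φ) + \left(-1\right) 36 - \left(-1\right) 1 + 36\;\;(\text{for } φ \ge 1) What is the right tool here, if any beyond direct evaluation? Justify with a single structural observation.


Diagnosis: a summation factor — rescale the sequence by the product of the weights φ + 1 so far — the recurrence collapses to a plain running sum.


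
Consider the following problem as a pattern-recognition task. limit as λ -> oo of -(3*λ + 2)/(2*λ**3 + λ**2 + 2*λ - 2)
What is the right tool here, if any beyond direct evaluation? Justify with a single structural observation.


Best approach: dominant-term comparison — divide by the highest power of λ present: lower-order terms vanish and the dominant ratio remains. Viewed as a single quotient this is an ∞/∞ form — an at-infinity application of l'Hôpital's rule would also resolve it; comparing leading growth reads the answer without differentiating.


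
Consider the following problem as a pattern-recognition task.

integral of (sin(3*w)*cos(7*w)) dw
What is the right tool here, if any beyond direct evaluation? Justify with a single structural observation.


Method: a trigonometric identity — two different frequencies multiply in sin(3*w)*cos(7*w); the product-to-sum formula separates them.


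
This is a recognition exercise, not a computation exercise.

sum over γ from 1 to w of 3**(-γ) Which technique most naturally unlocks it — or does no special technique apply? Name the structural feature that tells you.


Best approach: the geometric series formula — consecutive terms stand in a fixed index-free ratio — the geometric sum formula closes it.


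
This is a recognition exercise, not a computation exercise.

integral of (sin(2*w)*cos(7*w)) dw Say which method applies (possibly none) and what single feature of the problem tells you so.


Method: a trigonometric identity — split sin(2*w)*cos(7*w) with the angle-addition identities: the resulting sum integrates term by term.


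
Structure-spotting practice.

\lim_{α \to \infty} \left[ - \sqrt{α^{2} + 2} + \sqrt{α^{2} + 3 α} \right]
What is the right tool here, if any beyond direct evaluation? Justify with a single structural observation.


Technique: conjugate multiplication — turning the difference into a conjugate-rationalized ratio makes the limit readable.


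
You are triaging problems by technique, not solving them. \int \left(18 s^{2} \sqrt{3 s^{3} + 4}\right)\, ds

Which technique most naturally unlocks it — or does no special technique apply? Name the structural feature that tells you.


Technique: u-substitution — the only nontrivial dependence routes through 3 s^{3} + 4, whose derivative supplies the leftover factor up to a constant multiple — u = 3 s^{3} + 4 flattens it.


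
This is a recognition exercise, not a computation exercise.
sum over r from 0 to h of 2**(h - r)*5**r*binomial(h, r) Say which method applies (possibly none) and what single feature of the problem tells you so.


Diagnosis: the binomial theorem — the summand is term r of a binomial expansion in 5 and 2; the whole sum is a single power.


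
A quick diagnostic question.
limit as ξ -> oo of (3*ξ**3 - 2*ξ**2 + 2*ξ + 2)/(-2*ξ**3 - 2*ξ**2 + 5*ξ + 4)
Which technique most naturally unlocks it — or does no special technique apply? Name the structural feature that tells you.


Method: dominant-term comparison — as ξ grows, only the highest-degree terms matter — compare leading terms and read the limit off. l'Hôpital's at-infinity variant applies to the expression viewed as a single quotient; the leading-term comparison is the direct route.


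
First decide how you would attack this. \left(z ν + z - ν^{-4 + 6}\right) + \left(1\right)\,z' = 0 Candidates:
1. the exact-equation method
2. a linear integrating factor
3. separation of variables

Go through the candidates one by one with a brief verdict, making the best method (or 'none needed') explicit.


Verdict: a linear integrating factor — the unknown enters only to the first power against a nonzero forcing term — the integrating-factor template applies directly.
- the exact-equation method: exactness fails on the nose — the mixed partials do not match.
- a linear integrating factor: a fit — the right tool for this form.
- separation of variables: no division isolates the independent variable from the unknown.


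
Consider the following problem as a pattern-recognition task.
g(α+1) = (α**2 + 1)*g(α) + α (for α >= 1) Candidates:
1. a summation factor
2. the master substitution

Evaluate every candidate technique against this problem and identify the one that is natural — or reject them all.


Best approach: a summation factor — the coefficient α**2 + 1 drifts with the index, so no fixed root exists; normalizing by the cumulative product telescopes it.
- a summation factor: a fit — the right tool for this form.
- the master substitution: no fixed divisor shrinks the index between calls.


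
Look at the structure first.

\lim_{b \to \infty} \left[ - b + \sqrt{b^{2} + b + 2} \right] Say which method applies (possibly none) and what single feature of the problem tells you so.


Method: conjugate multiplication — turning the difference into a conjugate-rationalized ratio makes the limit readable.


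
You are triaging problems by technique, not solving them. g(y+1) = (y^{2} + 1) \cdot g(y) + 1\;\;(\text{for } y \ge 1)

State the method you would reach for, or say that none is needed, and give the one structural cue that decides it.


Diagnosis: a summation factor — rescale the sequence by the product of the weights y^{2} + 1 so far — the recurrence collapses to a plain running sum.


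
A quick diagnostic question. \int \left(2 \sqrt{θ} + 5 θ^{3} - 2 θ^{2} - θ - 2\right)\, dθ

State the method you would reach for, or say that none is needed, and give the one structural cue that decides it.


Best approach: no special technique — nothing composite, nothing rational, nothing trigonometric — each constant-multiple power of θ integrates by the power rule alone.


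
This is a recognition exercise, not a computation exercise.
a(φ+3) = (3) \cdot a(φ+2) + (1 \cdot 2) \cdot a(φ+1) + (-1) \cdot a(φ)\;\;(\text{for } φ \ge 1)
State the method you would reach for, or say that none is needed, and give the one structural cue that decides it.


Technique: the characteristic-root method — try a geometric ansatz r^φ: constant coefficients turn the recurrence into one polynomial equation in r.


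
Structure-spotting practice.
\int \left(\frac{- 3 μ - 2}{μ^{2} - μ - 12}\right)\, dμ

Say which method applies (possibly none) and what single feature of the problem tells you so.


Technique: partial fractions — the bottom, μ^{2} - μ - 12, comes apart into simple factors, and a proper rational function over split factors decomposes.


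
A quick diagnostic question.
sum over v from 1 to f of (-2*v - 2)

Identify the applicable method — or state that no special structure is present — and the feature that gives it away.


Verdict: no special technique — with only polynomial terms in v present, the classical sum-of-powers identities are all you need.


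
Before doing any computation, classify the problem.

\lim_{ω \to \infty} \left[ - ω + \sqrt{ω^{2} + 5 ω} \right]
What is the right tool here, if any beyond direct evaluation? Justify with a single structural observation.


Best approach: conjugate multiplication — two divergent pieces with a minus sign between them and a radical in the mix: rationalize \sqrt{ω^{2} + 5 ω} - ω before any limit law applies.


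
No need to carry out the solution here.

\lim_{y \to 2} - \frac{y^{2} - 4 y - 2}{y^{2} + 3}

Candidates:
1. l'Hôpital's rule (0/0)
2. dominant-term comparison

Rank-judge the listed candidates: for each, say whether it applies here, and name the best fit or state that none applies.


Diagnosis: no special technique — nothing blocks direct substitution at 2: plug in and finish.
- l'Hôpital's rule (0/0) — evaluation at the point is determinate, so the rule has nothing to repair.
- dominant-term comparison — no dominant power emerges to decide the limit by degree comparison.


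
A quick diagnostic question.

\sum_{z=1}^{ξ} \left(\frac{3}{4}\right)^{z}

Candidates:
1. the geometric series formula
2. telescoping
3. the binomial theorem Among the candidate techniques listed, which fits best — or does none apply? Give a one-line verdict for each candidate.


Method: the geometric series formula — the ratio of consecutive terms is the constant \frac{3}{4}, independent of the index — a geometric sum.
- the geometric series formula: applicable, and directly so.
- telescoping — the terms as presented offer no neighboring cancellation — a telescoping rewrite may exist, but the displayed structure does not hand one over.
- the binomial theorem — no binomial coefficients pair up with complementary powers here.


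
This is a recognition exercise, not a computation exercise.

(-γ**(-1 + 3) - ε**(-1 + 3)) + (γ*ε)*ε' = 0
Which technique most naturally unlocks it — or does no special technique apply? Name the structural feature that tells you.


Diagnosis: the homogeneous substitution — scaling γ and ε together leaves the slope fixed — it depends only on ε/γ, so substitute the ratio. A Bernoulli substitution is a fair alternative on this equation directly; the homogeneous reading takes it as given.


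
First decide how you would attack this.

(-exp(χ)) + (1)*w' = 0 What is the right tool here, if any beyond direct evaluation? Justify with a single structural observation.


Best approach: no special technique — the slope is a function of χ alone, so integrate both sides directly.


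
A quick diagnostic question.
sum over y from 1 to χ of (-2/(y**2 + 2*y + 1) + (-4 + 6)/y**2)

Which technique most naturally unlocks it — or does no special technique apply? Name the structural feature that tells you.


Best approach: telescoping — the generic term is a one-step difference of (-4 + 6)/y**2, so partial sums shortcut to endpoint evaluation.


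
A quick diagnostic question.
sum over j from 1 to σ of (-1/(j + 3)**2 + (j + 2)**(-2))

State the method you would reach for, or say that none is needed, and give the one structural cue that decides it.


Best approach: telescoping — a difference of consecutive values of one function ((j + 2)**(-2) at one index and the next) — telescoping by construction.


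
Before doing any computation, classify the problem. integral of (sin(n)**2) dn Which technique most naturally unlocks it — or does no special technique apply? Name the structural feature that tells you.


Method: a trigonometric identity — sin(n)**2 is the textbook power-reduction case — identities first, antiderivatives second.


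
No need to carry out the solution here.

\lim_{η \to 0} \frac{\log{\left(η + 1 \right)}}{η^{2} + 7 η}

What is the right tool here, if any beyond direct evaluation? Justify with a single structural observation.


Diagnosis: l'Hôpital's rule (0/0) — numerator and denominator both vanish at 0 — a genuine 0/0 form, which is exactly when l'Hôpital applies. A local series expansion at the point resolves it as well; the rule is the packaged version of that step.


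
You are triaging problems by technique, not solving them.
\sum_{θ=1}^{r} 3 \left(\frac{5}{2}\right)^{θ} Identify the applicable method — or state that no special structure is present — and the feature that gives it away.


Method: the geometric series formula — consecutive terms stand in a fixed index-free ratio — the geometric sum formula closes it.


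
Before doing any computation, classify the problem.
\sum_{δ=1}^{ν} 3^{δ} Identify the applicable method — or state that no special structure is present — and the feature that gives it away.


Diagnosis: the geometric series formula — each summand is the previous one scaled by 3; that constant multiplier is itself the geometric structure.


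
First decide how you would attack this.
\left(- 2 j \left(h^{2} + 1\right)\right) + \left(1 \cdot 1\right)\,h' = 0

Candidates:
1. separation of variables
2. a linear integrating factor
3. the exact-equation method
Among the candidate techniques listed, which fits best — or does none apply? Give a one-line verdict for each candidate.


Diagnosis: separation of variables — all dependence on the two variables factors apart, the defining separable shape.
- separation of variables — yes — fits the structure here.
- a linear integrating factor: the unknown enters nonlinearly (through a power, a denominator, or a transcendental function), which the linear integrating-factor recipe cannot absorb as-is — any repair would come from a preliminary substitution, not the factor.
- the exact-equation method — no potential function has this form as its differential, as written.


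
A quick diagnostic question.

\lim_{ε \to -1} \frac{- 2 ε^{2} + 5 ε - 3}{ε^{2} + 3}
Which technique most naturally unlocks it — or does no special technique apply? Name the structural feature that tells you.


Technique: no special technique — the expression is continuous at the evaluation point — substitute directly; no indeterminate form appears.


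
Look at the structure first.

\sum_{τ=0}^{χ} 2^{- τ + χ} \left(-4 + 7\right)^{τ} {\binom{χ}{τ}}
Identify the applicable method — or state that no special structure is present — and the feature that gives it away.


Verdict: the binomial theorem — binomial coefficients against complementary powers of (-4 + 7) and 2: recognize the binomial expansion and resum.


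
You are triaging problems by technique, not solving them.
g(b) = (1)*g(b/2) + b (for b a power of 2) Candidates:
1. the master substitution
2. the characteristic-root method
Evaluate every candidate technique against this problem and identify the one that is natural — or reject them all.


Method: the master substitution — the recursive call is at index b/2 rather than a shift, a divide-and-conquer shape — substituting b = 2^m linearizes it.
- the master substitution: a fit — the right tool for this form.
- the characteristic-root method — a divided-index call is not the fixed-shift linear shape that characteristic roots solve.


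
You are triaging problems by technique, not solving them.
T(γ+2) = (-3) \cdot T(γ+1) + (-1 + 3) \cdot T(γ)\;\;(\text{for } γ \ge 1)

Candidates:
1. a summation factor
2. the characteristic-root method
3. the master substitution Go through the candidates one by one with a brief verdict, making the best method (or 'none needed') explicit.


Diagnosis: the characteristic-root method — try a geometric ansatz r^γ: constant coefficients turn the recurrence into one polynomial equation in r.
- a summation factor — a summation factor telescopes one-step recursions; this one carries higher-order memory.
- the characteristic-root method: yes — fits the structure here.
- the master substitution: there is no divide-the-index recursive argument.


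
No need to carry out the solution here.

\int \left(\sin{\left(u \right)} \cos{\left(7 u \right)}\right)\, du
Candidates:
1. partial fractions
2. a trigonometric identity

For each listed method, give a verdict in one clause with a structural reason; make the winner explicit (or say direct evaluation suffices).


Technique: a trigonometric identity — two different frequencies multiply in \sin{\left(u \right)} \cos{\left(7 u \right)}; the product-to-sum formula separates them.
- partial fractions — the expression is not a ratio of polynomials that decomposes further.
- a trigonometric identity — yes, a natural case for it.


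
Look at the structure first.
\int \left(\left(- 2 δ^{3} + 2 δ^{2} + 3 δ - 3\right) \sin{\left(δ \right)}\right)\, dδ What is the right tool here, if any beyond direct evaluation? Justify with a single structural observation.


Technique: integration by parts — a polynomial - 2 δ^{3} + 2 δ^{2} + 3 δ - 3 against the kernel \sin{\left(δ \right)} is the signature bounded-ladder case for integration by parts.


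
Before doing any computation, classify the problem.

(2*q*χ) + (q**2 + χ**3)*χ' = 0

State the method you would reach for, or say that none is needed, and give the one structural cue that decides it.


Technique: the exact-equation method — the compatibility test passes: the χ-derivative of 2*q*χ matches the q-derivative of q**2 + χ**3, so integrate a potential.


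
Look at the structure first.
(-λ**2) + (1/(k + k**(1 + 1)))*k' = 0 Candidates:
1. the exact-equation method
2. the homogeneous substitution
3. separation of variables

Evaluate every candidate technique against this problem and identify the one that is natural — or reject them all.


Verdict: separation of variables — separating collects all k-dependence with the derivative and leaves all λ-dependence opposite: variables separate. Rearranged, this also fits the Bernoulli template directly; separation reads the product structure as given.
- the exact-equation method: the cross-partial test holds only vacuously — each coefficient lives in its own variable, so the exactness machinery reads no structure the split form does not already show.
- the homogeneous substitution: rescaling both variables together changes the slope, so no ratio substitution collapses it.
- separation of variables: applies; the problem has the shape this method handles.


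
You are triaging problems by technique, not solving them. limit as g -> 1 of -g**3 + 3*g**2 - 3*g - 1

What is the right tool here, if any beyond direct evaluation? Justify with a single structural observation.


Verdict: no special technique — the expression is continuous at 1 — substitute and evaluate; no indeterminate form appears.


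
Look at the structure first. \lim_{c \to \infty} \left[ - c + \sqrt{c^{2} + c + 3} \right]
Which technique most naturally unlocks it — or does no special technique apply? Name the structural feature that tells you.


Best approach: conjugate multiplication — the difference \sqrt{c^{2} + c + 3} - c is an ∞ − ∞ stalemate; its conjugate partner breaks the tie.


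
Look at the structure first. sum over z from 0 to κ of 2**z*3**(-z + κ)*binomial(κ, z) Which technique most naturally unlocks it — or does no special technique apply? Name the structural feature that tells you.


Diagnosis: the binomial theorem — binomial(κ, z) weighting matched powers of 2 and 3 is the expanded form of (2 + 3)^κ — fold it back up.


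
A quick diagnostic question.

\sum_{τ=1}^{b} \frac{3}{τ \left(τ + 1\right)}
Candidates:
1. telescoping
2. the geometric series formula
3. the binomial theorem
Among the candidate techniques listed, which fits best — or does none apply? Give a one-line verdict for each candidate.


Best approach: telescoping — the summand \frac{3}{τ \left(τ + 1\right)} decomposes into fractions whose poles differ by an integer shift — the series collapses.
- telescoping — a fit — the right tool for this form.
- the geometric series formula — the term-to-term ratio changes with the index, so the geometric formula cannot close it.
- the binomial theorem — there is no sum-raised-to-a-power identity hiding in these terms.
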